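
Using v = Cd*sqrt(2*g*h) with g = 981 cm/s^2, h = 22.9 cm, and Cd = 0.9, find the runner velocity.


Formula: v = Cd * sqrt(2 * g * h)  (Torricelli with discharge coefficient)
2*g*h = 2 * 981 * 22.9 = 44929.8 cm^2/s^2
sqrt(44929.8) = 211.96651 cm/s
v = 0.9 * 211.96651 = 190.7699 cm/s


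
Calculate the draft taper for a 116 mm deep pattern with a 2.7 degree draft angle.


Formula: taper = depth * tan(draft_angle)
tan(2.7 deg) = 0.0471588
taper = 116 mm * 0.0471588 = 5.4704 mm

Final answer: 5.4704 mm


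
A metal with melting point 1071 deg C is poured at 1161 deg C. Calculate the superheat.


Formula: Superheat = T_pour - T_melt
Superheat = 1161 - 1071 = 90 deg C

90 deg C


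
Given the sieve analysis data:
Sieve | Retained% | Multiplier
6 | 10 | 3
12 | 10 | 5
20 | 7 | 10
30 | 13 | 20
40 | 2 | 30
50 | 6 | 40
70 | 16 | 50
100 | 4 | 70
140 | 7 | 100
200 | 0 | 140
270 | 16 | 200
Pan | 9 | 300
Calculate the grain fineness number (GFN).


Formula: GFN = sum(pct * multiplier) / sum(pct)
sum(pct * multiplier) = 8390
sum(pct) = 100
GFN = 8390 / 100 = 83.90


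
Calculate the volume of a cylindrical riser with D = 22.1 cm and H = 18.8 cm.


Formula: V = pi * (D/2)^2 * H  (cylinder volume)
Radius = D/2 = 22.1/2 = 11.05 cm
V = pi * 11.05^2 * 18.8 = 7211.6108 cm^3

Final answer: 7211.6108 cm^3


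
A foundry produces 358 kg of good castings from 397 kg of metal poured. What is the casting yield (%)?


Formula: Casting Yield = (W_good / W_total) * 100
Yield = (358 kg / 397 kg) * 100 = 90.1763%


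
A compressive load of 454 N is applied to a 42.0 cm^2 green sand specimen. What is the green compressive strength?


Formula: Compressive Strength = Force / Area
Strength = 454 N / 42.0 cm^2 = 10.8095 N/cm^2


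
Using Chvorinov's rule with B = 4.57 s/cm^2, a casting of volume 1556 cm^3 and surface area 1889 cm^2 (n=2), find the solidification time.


Formula: t_s = B * (V/A)^n  (Chvorinov's rule, n=2)
Modulus M = V/A = 1556/1889 = 0.823716 cm
M^2 = 0.823716^2 = 0.678508 cm^2
t_s = 4.57 * 0.678508 = 3.1008 s

Final answer: 3.1008 s


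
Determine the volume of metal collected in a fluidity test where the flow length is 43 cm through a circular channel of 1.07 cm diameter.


Formula: V = pi * (d/2)^2 * L  (cylinder volume)
Radius = 1.07/2 = 0.535 cm
V = pi * 0.535^2 * 43 = 38.6657 cm^3


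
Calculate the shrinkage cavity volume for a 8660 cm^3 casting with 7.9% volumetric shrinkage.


Formula: V_shrink = V_casting * shrinkage_pct / 100
V_shrink = 8660 cm^3 * 7.9 / 100 = 684.1400 cm^3

Final answer: 684.1400 cm^3


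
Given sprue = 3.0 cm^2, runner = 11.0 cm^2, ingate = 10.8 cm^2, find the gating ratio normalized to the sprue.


Sprue:Runner:Ingate = 1 : 11.0/3.0 : 10.8/3.0 = 1:3.67:3.60

Answer: 1:3.67:3.60


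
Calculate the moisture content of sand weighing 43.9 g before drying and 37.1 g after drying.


Formula: MC = (W_wet - W_dry) / W_wet * 100
Water mass = 43.9 - 37.1 = 6.8 g
MC = 6.8 / 43.9 * 100 = 15.4897%

Answer: 15.4897%


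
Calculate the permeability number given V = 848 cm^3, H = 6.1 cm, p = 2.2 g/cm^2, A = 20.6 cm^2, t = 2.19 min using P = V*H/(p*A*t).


Formula: Permeability Number P = (V * H) / (p * A * t)
Numerator: V * H = 848 * 6.1 = 5172.8
Denominator: p * A * t = 2.2 * 20.6 * 2.19 = 99.2508
P = 5172.8 / 99.2508 = 52.1185

52.1185


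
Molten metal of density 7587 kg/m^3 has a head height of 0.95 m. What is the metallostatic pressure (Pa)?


Formula: P = rho * g * h
rho * g = 7587 * 9.81 = 74428.47 N/m^3
P = 74428.47 * 0.95 = 70707.0465 Pa

Answer: 70707.0465 Pa


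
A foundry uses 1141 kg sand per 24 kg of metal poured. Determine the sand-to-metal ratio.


Formula: Sand-to-Metal Ratio = W_sand / W_metal
Ratio = 1141 kg / 24 kg = 47.5417

Answer: 47.5417


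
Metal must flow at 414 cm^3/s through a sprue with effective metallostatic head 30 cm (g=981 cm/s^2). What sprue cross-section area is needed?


Formula: v = sqrt(2*g*h), A = Q/v
Velocity: v = sqrt(2 * 981 * 30) = sqrt(58860) = 242.6108 cm/s
Sprue area: A = Q / v = 414 / 242.6108 = 1.7064 cm^2

1.7064 cm^2


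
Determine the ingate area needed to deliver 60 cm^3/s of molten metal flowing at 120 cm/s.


Formula: A_ingate = Q / v  (continuity equation)
A = 60 cm^3/s / 120 cm/s = 0.5000 cm^2

Final answer: 0.5000 cm^2


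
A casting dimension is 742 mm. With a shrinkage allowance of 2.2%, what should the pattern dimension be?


Formula: L_pattern = L_casting * (1 + shrinkage_rate/100)
Shrinkage factor = 1 + 2.2/100 = 1.022
L_pattern = 742 mm * 1.022 = 758.3240 mm


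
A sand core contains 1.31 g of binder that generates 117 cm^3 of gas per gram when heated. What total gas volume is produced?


Formula: V_gas = W_binder * gas_evolution_rate
V = 1.31 g * 117 cm^3/g = 153.2700 cm^3

Final answer: 153.2700 cm^3


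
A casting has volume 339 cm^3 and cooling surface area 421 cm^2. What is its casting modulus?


Formula: Casting Modulus M = V / A
M = 339 cm^3 / 421 cm^2 = 0.8052 cm

Final answer: 0.8052 cm


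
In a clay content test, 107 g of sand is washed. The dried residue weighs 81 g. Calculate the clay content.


Formula: Clay% = (W_total - W_washed) / W_total * 100
Clay mass = 107 - 81 = 26 g
Clay% = 26 / 107 * 100 = 24.2991%

Final answer: 24.2991%


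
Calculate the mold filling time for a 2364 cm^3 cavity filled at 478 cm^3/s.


Formula: t_fill = V_mold / Q_flow
t = 2364 cm^3 / 478 cm^3/s = 4.9456 s


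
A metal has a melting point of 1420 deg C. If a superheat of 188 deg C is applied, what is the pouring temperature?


Formula: T_pour = T_melt + Superheat
T_pour = 1420 + 188 = 1608 deg C


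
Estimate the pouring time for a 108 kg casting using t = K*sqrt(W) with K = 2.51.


Formula: t = K * sqrt(W)
sqrt(W) = sqrt(108) = 10.39230
t = 2.51 * 10.39230 = 26.0847 s

Answer: 26.0847 s


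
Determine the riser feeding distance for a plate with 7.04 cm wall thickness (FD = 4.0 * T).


Formula: FD = 4.0 * T  (riser feeding-distance rule)
FD = 4.0 * 7.04 cm = 28.1600 cm

28.1600 cm


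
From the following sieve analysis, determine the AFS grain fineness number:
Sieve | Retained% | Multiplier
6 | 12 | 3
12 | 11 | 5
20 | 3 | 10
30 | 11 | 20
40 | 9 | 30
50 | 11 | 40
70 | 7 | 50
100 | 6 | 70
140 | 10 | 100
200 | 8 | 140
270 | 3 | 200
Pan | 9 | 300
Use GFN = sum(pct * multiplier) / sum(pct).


Formula: GFN = sum(pct * multiplier) / sum(pct)
sum(pct * multiplier) = 7241
sum(pct) = 100
GFN = 7241 / 100 = 72.41

Final answer: 72.41


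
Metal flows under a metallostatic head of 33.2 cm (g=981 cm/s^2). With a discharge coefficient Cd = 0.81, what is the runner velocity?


Formula: v = Cd * sqrt(2 * g * h)  (Torricelli with discharge coefficient)
2*g*h = 2 * 981 * 33.2 = 65138.4 cm^2/s^2
sqrt(65138.4) = 255.22226 cm/s
v = 0.81 * 255.22226 = 206.7300 cm/s

Answer: 206.7300 cm/s


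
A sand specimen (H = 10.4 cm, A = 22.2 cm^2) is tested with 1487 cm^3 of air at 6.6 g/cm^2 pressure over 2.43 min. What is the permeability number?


Formula: Permeability Number P = (V * H) / (p * A * t)
Numerator: V * H = 1487 * 10.4 = 15464.8
Denominator: p * A * t = 6.6 * 22.2 * 2.43 = 356.0436
P = 15464.8 / 356.0436 = 43.4351

Answer: 43.4351


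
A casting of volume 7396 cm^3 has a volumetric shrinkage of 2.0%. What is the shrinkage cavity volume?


Formula: V_shrink = V_casting * shrinkage_pct / 100
V_shrink = 7396 cm^3 * 2.0 / 100 = 147.9200 cm^3

147.9200 cm^3


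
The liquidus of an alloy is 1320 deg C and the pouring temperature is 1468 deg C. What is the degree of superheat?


Formula: Superheat = T_pour - T_melt
Superheat = 1468 - 1320 = 148 deg C

Answer: 148 deg C


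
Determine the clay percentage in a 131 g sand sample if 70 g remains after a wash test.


Formula: Clay% = (W_total - W_washed) / W_total * 100
Clay mass = 131 - 70 = 61 g
Clay% = 61 / 131 * 100 = 46.5649%

Final answer: 46.5649%


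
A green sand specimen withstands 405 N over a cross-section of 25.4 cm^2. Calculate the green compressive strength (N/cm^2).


Formula: Compressive Strength = Force / Area
Strength = 405 N / 25.4 cm^2 = 15.9449 N/cm^2

Final answer: 15.9449 N/cm^2


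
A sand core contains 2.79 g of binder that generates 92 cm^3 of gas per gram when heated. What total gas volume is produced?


Formula: V_gas = W_binder * gas_evolution_rate
V = 2.79 g * 92 cm^3/g = 256.6800 cm^3

Final answer: 256.6800 cm^3


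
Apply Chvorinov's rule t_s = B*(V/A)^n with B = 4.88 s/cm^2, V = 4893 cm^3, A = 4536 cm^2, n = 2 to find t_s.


Formula: t_s = B * (V/A)^n  (Chvorinov's rule, n=2)
Modulus M = V/A = 4893/4536 = 1.078704 cm
M^2 = 1.078704^2 = 1.163602 cm^2
t_s = 4.88 * 1.163602 = 5.6784 s

Answer: 5.6784 s


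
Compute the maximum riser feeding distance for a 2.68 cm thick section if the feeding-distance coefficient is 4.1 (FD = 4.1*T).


Formula: FD = 4.1 * T  (riser feeding-distance rule)
FD = 4.1 * 2.68 cm = 10.9880 cm

10.9880 cm


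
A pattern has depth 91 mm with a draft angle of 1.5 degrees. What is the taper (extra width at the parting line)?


Formula: taper = depth * tan(draft_angle)
tan(1.5 deg) = 0.0261859
taper = 91 mm * 0.0261859 = 2.3829 mm


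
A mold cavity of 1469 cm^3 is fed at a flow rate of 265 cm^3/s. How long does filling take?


Formula: t_fill = V_mold / Q_flow
t = 1469 cm^3 / 265 cm^3/s = 5.5434 s

Answer: 5.5434 s


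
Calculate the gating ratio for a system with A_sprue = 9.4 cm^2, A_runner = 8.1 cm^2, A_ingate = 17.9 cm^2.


Sprue:Runner:Ingate = 1 : 8.1/9.4 : 17.9/9.4 = 1:0.86:1.90


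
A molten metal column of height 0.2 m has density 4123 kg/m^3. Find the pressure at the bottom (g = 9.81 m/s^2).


Formula: P = rho * g * h
rho * g = 4123 * 9.81 = 40446.63 N/m^3
P = 40446.63 * 0.2 = 8089.3260 Pa

Answer: 8089.3260 Pa


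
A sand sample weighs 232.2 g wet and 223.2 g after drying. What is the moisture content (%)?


Formula: MC = (W_wet - W_dry) / W_wet * 100
Water mass = 232.2 - 223.2 = 9.0 g
MC = 9.0 / 232.2 * 100 = 3.8760%

Final answer: 3.8760%


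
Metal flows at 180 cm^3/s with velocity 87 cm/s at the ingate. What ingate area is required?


Formula: A_ingate = Q / v  (continuity equation)
A = 180 cm^3/s / 87 cm/s = 2.0690 cm^2

Final answer: 2.0690 cm^2


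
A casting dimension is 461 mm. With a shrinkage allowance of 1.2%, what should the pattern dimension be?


Formula: L_pattern = L_casting * (1 + shrinkage_rate/100)
Shrinkage factor = 1 + 1.2/100 = 1.012
L_pattern = 461 mm * 1.012 = 466.5320 mm

Answer: 466.5320 mm


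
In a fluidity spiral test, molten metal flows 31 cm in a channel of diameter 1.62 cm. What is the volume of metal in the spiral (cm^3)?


Formula: V = pi * (d/2)^2 * L  (cylinder volume)
Radius = 1.62/2 = 0.81 cm
V = pi * 0.81^2 * 31 = 63.8972 cm^3


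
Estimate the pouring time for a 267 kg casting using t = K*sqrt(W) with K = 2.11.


Formula: t = K * sqrt(W)
sqrt(W) = sqrt(267) = 16.34013
t = 2.11 * 16.34013 = 34.4777 s

Final answer: 34.4777 s


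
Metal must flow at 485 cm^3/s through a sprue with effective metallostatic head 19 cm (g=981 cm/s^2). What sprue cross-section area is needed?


Formula: v = sqrt(2*g*h), A = Q/v
Velocity: v = sqrt(2 * 981 * 19) = sqrt(37278) = 193.0751 cm/s
Sprue area: A = Q / v = 485 / 193.0751 = 2.5120 cm^2

2.5120 cm^2


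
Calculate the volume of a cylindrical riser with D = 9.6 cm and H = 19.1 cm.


Formula: V = pi * (D/2)^2 * H  (cylinder volume)
Radius = D/2 = 9.6/2 = 4.8 cm
V = pi * 4.8^2 * 19.1 = 1382.5018 cm^3

Final answer: 1382.5018 cm^3


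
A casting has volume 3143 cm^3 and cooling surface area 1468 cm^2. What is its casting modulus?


Formula: Casting Modulus M = V / A
M = 3143 cm^3 / 1468 cm^2 = 2.1410 cm


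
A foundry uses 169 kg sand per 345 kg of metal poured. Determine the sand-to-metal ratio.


Formula: Sand-to-Metal Ratio = W_sand / W_metal
Ratio = 169 kg / 345 kg = 0.4899

Final answer: 0.4899


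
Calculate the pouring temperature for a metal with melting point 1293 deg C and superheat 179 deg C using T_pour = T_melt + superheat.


Formula: T_pour = T_melt + Superheat
T_pour = 1293 + 179 = 1472 deg C

1472 deg C


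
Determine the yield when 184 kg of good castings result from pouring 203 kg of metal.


Formula: Casting Yield = (W_good / W_total) * 100
Yield = (184 kg / 203 kg) * 100 = 90.6404%

90.6404%


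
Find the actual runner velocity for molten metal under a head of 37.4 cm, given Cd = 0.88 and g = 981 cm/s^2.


Formula: v = Cd * sqrt(2 * g * h)  (Torricelli with discharge coefficient)
2*g*h = 2 * 981 * 37.4 = 73378.8 cm^2/s^2
sqrt(73378.8) = 270.88522 cm/s
v = 0.88 * 270.88522 = 238.3790 cm/s


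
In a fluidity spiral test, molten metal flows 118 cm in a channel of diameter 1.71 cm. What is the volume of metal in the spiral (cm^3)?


Formula: V = pi * (d/2)^2 * L  (cylinder volume)
Radius = 1.71/2 = 0.855 cm
V = pi * 0.855^2 * 118 = 270.9968 cm^3

270.9968 cm^3


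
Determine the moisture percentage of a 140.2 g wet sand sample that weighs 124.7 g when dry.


Formula: MC = (W_wet - W_dry) / W_wet * 100
Water mass = 140.2 - 124.7 = 15.5 g
MC = 15.5 / 140.2 * 100 = 11.0556%

Final answer: 11.0556%


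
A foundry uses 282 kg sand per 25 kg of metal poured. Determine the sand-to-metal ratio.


Formula: Sand-to-Metal Ratio = W_sand / W_metal
Ratio = 282 kg / 25 kg = 11.2800


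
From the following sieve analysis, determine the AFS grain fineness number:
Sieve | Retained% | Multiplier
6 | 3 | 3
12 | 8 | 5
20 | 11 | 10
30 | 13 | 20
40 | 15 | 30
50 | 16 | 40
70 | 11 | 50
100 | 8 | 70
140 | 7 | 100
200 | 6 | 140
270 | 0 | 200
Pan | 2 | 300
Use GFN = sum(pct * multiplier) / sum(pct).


Formula: GFN = sum(pct * multiplier) / sum(pct)
sum(pct * multiplier) = 4759
sum(pct) = 100
GFN = 4759 / 100 = 47.59


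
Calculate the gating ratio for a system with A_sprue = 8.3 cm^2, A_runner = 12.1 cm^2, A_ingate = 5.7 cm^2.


Sprue:Runner:Ingate = 1 : 12.1/8.3 : 5.7/8.3 = 1:1.46:0.69


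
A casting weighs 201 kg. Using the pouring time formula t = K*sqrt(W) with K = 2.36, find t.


Formula: t = K * sqrt(W)
sqrt(W) = sqrt(201) = 14.17745
t = 2.36 * 14.17745 = 33.4588 s

Answer: 33.4588 s


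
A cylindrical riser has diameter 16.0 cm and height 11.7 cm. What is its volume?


Formula: V = pi * (D/2)^2 * H  (cylinder volume)
Radius = D/2 = 16.0/2 = 8.0 cm
V = pi * 8.0^2 * 11.7 = 2352.4246 cm^3


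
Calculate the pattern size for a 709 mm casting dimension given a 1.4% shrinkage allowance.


Formula: L_pattern = L_casting * (1 + shrinkage_rate/100)
Shrinkage factor = 1 + 1.4/100 = 1.014
L_pattern = 709 mm * 1.014 = 718.9260 mm

718.9260 mm


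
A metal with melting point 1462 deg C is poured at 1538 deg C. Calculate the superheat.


Formula: Superheat = T_pour - T_melt
Superheat = 1538 - 1462 = 76 deg C


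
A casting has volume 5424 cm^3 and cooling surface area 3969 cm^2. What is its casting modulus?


Formula: Casting Modulus M = V / A
M = 5424 cm^3 / 3969 cm^2 = 1.3666 cm

Answer: 1.3666 cm


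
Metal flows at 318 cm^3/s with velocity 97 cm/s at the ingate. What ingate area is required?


Formula: A_ingate = Q / v  (continuity equation)
A = 318 cm^3/s / 97 cm/s = 3.2784 cm^2

3.2784 cm^2


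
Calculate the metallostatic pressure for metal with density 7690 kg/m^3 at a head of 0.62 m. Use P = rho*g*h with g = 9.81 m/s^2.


Formula: P = rho * g * h
rho * g = 7690 * 9.81 = 75438.9 N/m^3
P = 75438.9 * 0.62 = 46772.1180 Pa


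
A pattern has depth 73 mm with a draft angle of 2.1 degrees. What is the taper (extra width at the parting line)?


Formula: taper = depth * tan(draft_angle)
tan(2.1 deg) = 0.0366683
taper = 73 mm * 0.0366683 = 2.6768 mm


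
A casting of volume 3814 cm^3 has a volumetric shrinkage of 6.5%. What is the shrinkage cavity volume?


Formula: V_shrink = V_casting * shrinkage_pct / 100
V_shrink = 3814 cm^3 * 6.5 / 100 = 247.9100 cm^3

247.9100 cm^3


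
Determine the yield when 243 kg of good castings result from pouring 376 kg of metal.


Formula: Casting Yield = (W_good / W_total) * 100
Yield = (243 kg / 376 kg) * 100 = 64.6277%

Final answer: 64.6277%


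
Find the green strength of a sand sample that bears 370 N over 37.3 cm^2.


Formula: Compressive Strength = Force / Area
Strength = 370 N / 37.3 cm^2 = 9.9196 N/cm^2


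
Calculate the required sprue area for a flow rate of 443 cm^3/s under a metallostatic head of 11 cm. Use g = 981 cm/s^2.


Formula: v = sqrt(2*g*h), A = Q/v
Velocity: v = sqrt(2 * 981 * 11) = sqrt(21582) = 146.9081 cm/s
Sprue area: A = Q / v = 443 / 146.9081 = 3.0155 cm^2

Final answer: 3.0155 cm^2


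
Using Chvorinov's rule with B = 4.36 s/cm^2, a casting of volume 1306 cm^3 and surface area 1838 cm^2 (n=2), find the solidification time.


Formula: t_s = B * (V/A)^n  (Chvorinov's rule, n=2)
Modulus M = V/A = 1306/1838 = 0.710555 cm
M^2 = 0.710555^2 = 0.504888 cm^2
t_s = 4.36 * 0.504888 = 2.2013 s

Answer: 2.2013 s


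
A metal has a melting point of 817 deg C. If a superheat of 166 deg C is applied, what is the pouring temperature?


Formula: T_pour = T_melt + Superheat
T_pour = 817 + 166 = 983 deg C

Answer: 983 deg C


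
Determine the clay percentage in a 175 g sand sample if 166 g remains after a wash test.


Formula: Clay% = (W_total - W_washed) / W_total * 100
Clay mass = 175 - 166 = 9 g
Clay% = 9 / 175 * 100 = 5.1429%

Answer: 5.1429%


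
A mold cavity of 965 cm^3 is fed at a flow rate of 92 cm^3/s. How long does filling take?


Formula: t_fill = V_mold / Q_flow
t = 965 cm^3 / 92 cm^3/s = 10.4891 s

Answer: 10.4891 s


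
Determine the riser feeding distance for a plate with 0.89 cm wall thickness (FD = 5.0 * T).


Formula: FD = 5.0 * T  (riser feeding-distance rule)
FD = 5.0 * 0.89 cm = 4.4500 cm


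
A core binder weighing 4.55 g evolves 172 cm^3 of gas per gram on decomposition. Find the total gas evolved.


Formula: V_gas = W_binder * gas_evolution_rate
V = 4.55 g * 172 cm^3/g = 782.6000 cm^3


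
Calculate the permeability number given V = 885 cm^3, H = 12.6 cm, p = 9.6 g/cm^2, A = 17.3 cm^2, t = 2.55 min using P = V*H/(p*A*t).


Formula: Permeability Number P = (V * H) / (p * A * t)
Numerator: V * H = 885 * 12.6 = 11151.0
Denominator: p * A * t = 9.6 * 17.3 * 2.55 = 423.504
P = 11151.0 / 423.504 = 26.3303

Answer: 26.3303


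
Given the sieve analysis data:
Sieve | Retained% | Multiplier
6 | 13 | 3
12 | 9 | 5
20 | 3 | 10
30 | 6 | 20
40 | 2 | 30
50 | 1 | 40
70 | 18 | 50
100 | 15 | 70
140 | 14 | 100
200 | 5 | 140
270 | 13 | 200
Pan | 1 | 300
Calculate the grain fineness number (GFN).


Formula: GFN = sum(pct * multiplier) / sum(pct)
sum(pct * multiplier) = 7284
sum(pct) = 100
GFN = 7284 / 100 = 72.84

72.84


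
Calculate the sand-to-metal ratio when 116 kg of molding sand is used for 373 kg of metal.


Formula: Sand-to-Metal Ratio = W_sand / W_metal
Ratio = 116 kg / 373 kg = 0.3110

Answer: 0.3110


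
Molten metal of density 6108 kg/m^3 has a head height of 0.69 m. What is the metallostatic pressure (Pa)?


Formula: P = rho * g * h
rho * g = 6108 * 9.81 = 59919.48 N/m^3
P = 59919.48 * 0.69 = 41344.4412 Pa

Final answer: 41344.4412 Pa


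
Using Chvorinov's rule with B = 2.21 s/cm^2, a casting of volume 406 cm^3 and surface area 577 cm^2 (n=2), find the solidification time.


Formula: t_s = B * (V/A)^n  (Chvorinov's rule, n=2)
Modulus M = V/A = 406/577 = 0.703640 cm
M^2 = 0.703640^2 = 0.495109 cm^2
t_s = 2.21 * 0.495109 = 1.0942 s

Answer: 1.0942 s


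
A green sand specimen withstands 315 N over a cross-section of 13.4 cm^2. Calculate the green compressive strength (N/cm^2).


Formula: Compressive Strength = Force / Area
Strength = 315 N / 13.4 cm^2 = 23.5075 N/cm^2

Final answer: 23.5075 N/cm^2


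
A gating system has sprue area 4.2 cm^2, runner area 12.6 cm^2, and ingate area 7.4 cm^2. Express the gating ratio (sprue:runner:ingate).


Sprue:Runner:Ingate = 1 : 12.6/4.2 : 7.4/4.2 = 1:3.00:1.76

1:3.00:1.76


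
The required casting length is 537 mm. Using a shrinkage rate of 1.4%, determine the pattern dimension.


Formula: L_pattern = L_casting * (1 + shrinkage_rate/100)
Shrinkage factor = 1 + 1.4/100 = 1.014
L_pattern = 537 mm * 1.014 = 544.5180 mm

Answer: 544.5180 mm


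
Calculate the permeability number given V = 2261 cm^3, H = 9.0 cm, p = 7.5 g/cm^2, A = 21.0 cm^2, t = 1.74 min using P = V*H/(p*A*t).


Formula: Permeability Number P = (V * H) / (p * A * t)
Numerator: V * H = 2261 * 9.0 = 20349.0
Denominator: p * A * t = 7.5 * 21.0 * 1.74 = 274.05
P = 20349.0 / 274.05 = 74.2529

Answer: 74.2529


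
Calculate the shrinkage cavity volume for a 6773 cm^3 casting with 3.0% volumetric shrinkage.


Formula: V_shrink = V_casting * shrinkage_pct / 100
V_shrink = 6773 cm^3 * 3.0 / 100 = 203.1900 cm^3

203.1900 cm^3


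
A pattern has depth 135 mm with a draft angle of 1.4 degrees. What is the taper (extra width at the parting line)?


Formula: taper = depth * tan(draft_angle)
tan(1.4 deg) = 0.0244395
taper = 135 mm * 0.0244395 = 3.2993 mm

Final answer: 3.2993 mm


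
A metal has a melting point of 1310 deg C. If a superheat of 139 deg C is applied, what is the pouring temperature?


Formula: T_pour = T_melt + Superheat
T_pour = 1310 + 139 = 1449 deg C

Final answer: 1449 deg C


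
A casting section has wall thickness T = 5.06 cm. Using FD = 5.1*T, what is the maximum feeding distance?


Formula: FD = 5.1 * T  (riser feeding-distance rule)
FD = 5.1 * 5.06 cm = 25.8060 cm

Final answer: 25.8060 cm


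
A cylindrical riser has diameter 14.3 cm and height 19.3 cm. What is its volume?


Formula: V = pi * (D/2)^2 * H  (cylinder volume)
Radius = D/2 = 14.3/2 = 7.15 cm
V = pi * 7.15^2 * 19.3 = 3099.6972 cm^3

3099.6972 cm^3


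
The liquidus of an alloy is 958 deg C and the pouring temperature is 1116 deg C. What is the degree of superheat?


Formula: Superheat = T_pour - T_melt
Superheat = 1116 - 958 = 158 deg C

158 deg C


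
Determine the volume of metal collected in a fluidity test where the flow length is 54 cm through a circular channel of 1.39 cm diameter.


Formula: V = pi * (d/2)^2 * L  (cylinder volume)
Radius = 1.39/2 = 0.695 cm
V = pi * 0.695^2 * 54 = 81.9433 cm^3

81.9433 cm^3


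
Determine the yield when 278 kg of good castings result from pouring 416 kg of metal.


Formula: Casting Yield = (W_good / W_total) * 100
Yield = (278 kg / 416 kg) * 100 = 66.8269%

Final answer: 66.8269%


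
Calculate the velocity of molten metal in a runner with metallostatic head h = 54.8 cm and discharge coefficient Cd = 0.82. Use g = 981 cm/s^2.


Formula: v = Cd * sqrt(2 * g * h)  (Torricelli with discharge coefficient)
2*g*h = 2 * 981 * 54.8 = 107517.6 cm^2/s^2
sqrt(107517.6) = 327.89876 cm/s
v = 0.82 * 327.89876 = 268.8770 cm/s

Answer: 268.8770 cm/s


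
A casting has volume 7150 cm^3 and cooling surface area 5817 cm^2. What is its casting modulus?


Formula: Casting Modulus M = V / A
M = 7150 cm^3 / 5817 cm^2 = 1.2292 cm


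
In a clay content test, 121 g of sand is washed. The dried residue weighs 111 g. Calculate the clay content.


Formula: Clay% = (W_total - W_washed) / W_total * 100
Clay mass = 121 - 111 = 10 g
Clay% = 10 / 121 * 100 = 8.2645%


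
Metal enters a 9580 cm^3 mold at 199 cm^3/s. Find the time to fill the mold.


Formula: t_fill = V_mold / Q_flow
t = 9580 cm^3 / 199 cm^3/s = 48.1407 s

Final answer: 48.1407 s


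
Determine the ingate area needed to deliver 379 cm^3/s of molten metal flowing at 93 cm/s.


Formula: A_ingate = Q / v  (continuity equation)
A = 379 cm^3/s / 93 cm/s = 4.0753 cm^2


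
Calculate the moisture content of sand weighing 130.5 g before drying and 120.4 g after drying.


Formula: MC = (W_wet - W_dry) / W_wet * 100
Water mass = 130.5 - 120.4 = 10.1 g
MC = 10.1 / 130.5 * 100 = 7.7395%

Final answer: 7.7395%


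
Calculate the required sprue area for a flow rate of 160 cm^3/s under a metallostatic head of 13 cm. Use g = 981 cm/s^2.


Formula: v = sqrt(2*g*h), A = Q/v
Velocity: v = sqrt(2 * 981 * 13) = sqrt(25506) = 159.7060 cm/s
Sprue area: A = Q / v = 160 / 159.7060 = 1.0018 cm^2


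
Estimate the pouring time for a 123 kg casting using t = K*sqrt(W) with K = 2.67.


Formula: t = K * sqrt(W)
sqrt(W) = sqrt(123) = 11.09054
t = 2.67 * 11.09054 = 29.6117 s

Final answer: 29.6117 s


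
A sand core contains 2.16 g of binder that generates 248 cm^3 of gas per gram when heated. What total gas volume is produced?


Formula: V_gas = W_binder * gas_evolution_rate
V = 2.16 g * 248 cm^3/g = 535.6800 cm^3

535.6800 cm^3


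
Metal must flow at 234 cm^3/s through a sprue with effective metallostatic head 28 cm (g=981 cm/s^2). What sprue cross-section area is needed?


Formula: v = sqrt(2*g*h), A = Q/v
Velocity: v = sqrt(2 * 981 * 28) = sqrt(54936) = 234.3843 cm/s
Sprue area: A = Q / v = 234 / 234.3843 = 0.9984 cm^2


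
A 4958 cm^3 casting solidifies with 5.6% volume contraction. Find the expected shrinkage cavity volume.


Formula: V_shrink = V_casting * shrinkage_pct / 100
V_shrink = 4958 cm^3 * 5.6 / 100 = 277.6480 cm^3


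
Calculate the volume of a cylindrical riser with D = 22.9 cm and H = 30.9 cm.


Formula: V = pi * (D/2)^2 * H  (cylinder volume)
Radius = D/2 = 22.9/2 = 11.45 cm
V = pi * 11.45^2 * 30.9 = 12726.8031 cm^3

12726.8031 cm^3


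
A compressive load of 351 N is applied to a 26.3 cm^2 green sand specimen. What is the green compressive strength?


Formula: Compressive Strength = Force / Area
Strength = 351 N / 26.3 cm^2 = 13.3460 N/cm^2


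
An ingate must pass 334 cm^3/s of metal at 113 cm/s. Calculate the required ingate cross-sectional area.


Formula: A_ingate = Q / v  (continuity equation)
A = 334 cm^3/s / 113 cm/s = 2.9558 cm^2

2.9558 cm^2


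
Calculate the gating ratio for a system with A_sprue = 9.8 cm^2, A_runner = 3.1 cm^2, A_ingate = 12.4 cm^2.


Sprue:Runner:Ingate = 1 : 3.1/9.8 : 12.4/9.8 = 1:0.32:1.27

1:0.32:1.27


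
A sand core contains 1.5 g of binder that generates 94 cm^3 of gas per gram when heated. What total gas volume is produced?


Formula: V_gas = W_binder * gas_evolution_rate
V = 1.5 g * 94 cm^3/g = 141.0000 cm^3

Answer: 141.0000 cm^3


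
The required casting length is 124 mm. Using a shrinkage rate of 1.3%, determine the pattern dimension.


Formula: L_pattern = L_casting * (1 + shrinkage_rate/100)
Shrinkage factor = 1 + 1.3/100 = 1.013
L_pattern = 124 mm * 1.013 = 125.6120 mm


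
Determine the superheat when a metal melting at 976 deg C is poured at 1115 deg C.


Formula: Superheat = T_pour - T_melt
Superheat = 1115 - 976 = 139 deg C


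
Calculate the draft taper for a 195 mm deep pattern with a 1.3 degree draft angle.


Formula: taper = depth * tan(draft_angle)
tan(1.3 deg) = 0.0226932
taper = 195 mm * 0.0226932 = 4.4252 mm

4.4252 mm


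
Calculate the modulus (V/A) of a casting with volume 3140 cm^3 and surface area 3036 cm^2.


Formula: Casting Modulus M = V / A
M = 3140 cm^3 / 3036 cm^2 = 1.0343 cm

1.0343 cm


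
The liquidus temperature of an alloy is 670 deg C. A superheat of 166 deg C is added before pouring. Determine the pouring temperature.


Formula: T_pour = T_melt + Superheat
T_pour = 670 + 166 = 836 deg C

Final answer: 836 deg C


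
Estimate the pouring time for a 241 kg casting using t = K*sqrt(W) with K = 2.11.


Formula: t = K * sqrt(W)
sqrt(W) = sqrt(241) = 15.52417
t = 2.11 * 15.52417 = 32.7560 s

Answer: 32.7560 s


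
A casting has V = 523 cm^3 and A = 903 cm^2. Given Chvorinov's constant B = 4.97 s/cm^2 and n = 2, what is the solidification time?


Formula: t_s = B * (V/A)^n  (Chvorinov's rule, n=2)
Modulus M = V/A = 523/903 = 0.579181 cm
M^2 = 0.579181^2 = 0.335451 cm^2
t_s = 4.97 * 0.335451 = 1.6672 s

1.6672 s


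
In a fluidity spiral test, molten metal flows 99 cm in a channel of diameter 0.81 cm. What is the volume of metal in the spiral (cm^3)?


Formula: V = pi * (d/2)^2 * L  (cylinder volume)
Radius = 0.81/2 = 0.405 cm
V = pi * 0.405^2 * 99 = 51.0147 cm^3


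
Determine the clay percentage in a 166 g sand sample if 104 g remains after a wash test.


Formula: Clay% = (W_total - W_washed) / W_total * 100
Clay mass = 166 - 104 = 62 g
Clay% = 62 / 166 * 100 = 37.3494%

Final answer: 37.3494%


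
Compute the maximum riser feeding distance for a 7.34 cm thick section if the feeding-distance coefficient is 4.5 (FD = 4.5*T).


Formula: FD = 4.5 * T  (riser feeding-distance rule)
FD = 4.5 * 7.34 cm = 33.0300 cm

Final answer: 33.0300 cm


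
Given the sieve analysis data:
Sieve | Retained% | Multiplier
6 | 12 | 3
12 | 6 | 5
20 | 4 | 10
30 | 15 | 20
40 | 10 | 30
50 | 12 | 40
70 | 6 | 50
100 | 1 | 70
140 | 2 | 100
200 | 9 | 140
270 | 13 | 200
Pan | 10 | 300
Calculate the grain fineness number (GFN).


Formula: GFN = sum(pct * multiplier) / sum(pct)
sum(pct * multiplier) = 8616
sum(pct) = 100
GFN = 8616 / 100 = 86.16

86.16


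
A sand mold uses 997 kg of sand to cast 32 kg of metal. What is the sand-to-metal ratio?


Formula: Sand-to-Metal Ratio = W_sand / W_metal
Ratio = 997 kg / 32 kg = 31.1562

31.1562


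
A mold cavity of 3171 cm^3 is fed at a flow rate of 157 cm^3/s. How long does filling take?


Formula: t_fill = V_mold / Q_flow
t = 3171 cm^3 / 157 cm^3/s = 20.1975 s

Answer: 20.1975 s


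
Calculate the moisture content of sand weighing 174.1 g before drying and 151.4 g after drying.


Formula: MC = (W_wet - W_dry) / W_wet * 100
Water mass = 174.1 - 151.4 = 22.7 g
MC = 22.7 / 174.1 * 100 = 13.0385%


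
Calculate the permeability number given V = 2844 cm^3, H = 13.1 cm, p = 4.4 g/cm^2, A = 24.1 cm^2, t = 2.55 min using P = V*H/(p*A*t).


Formula: Permeability Number P = (V * H) / (p * A * t)
Numerator: V * H = 2844 * 13.1 = 37256.4
Denominator: p * A * t = 4.4 * 24.1 * 2.55 = 270.402
P = 37256.4 / 270.402 = 137.7815

Answer: 137.7815


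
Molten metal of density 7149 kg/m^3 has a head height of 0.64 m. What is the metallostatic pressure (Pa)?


Formula: P = rho * g * h
rho * g = 7149 * 9.81 = 70131.69 N/m^3
P = 70131.69 * 0.64 = 44884.2816 Pa


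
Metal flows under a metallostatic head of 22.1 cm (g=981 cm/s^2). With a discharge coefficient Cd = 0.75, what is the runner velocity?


Formula: v = Cd * sqrt(2 * g * h)  (Torricelli with discharge coefficient)
2*g*h = 2 * 981 * 22.1 = 43360.2 cm^2/s^2
sqrt(43360.2) = 208.23112 cm/s
v = 0.75 * 208.23112 = 156.1733 cm/s

Answer: 156.1733 cm/s


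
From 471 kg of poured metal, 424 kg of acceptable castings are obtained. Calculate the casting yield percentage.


Formula: Casting Yield = (W_good / W_total) * 100
Yield = (424 kg / 471 kg) * 100 = 90.0212%


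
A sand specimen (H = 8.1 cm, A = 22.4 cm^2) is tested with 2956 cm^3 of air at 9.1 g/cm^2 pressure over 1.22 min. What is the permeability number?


Formula: Permeability Number P = (V * H) / (p * A * t)
Numerator: V * H = 2956 * 8.1 = 23943.6
Denominator: p * A * t = 9.1 * 22.4 * 1.22 = 248.6848
P = 23943.6 / 248.6848 = 96.2809

96.2809


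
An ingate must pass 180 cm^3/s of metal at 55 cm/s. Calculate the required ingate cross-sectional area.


Formula: A_ingate = Q / v  (continuity equation)
A = 180 cm^3/s / 55 cm/s = 3.2727 cm^2

3.2727 cm^2


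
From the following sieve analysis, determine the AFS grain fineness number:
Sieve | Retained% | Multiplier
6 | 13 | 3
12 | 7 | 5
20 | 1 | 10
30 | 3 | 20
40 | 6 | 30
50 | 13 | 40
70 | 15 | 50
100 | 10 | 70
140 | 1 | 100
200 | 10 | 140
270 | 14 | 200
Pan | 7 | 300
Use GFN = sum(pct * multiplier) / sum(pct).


Formula: GFN = sum(pct * multiplier) / sum(pct)
sum(pct * multiplier) = 8694
sum(pct) = 100
GFN = 8694 / 100 = 86.94


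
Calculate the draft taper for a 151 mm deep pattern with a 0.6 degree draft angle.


Formula: taper = depth * tan(draft_angle)
tan(0.6 deg) = 0.0104724
taper = 151 mm * 0.0104724 = 1.5813 mm

1.5813 mm


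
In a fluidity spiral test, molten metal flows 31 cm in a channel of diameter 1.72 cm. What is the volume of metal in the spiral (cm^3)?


Formula: V = pi * (d/2)^2 * L  (cylinder volume)
Radius = 1.72/2 = 0.86 cm
V = pi * 0.86^2 * 31 = 72.0292 cm^3


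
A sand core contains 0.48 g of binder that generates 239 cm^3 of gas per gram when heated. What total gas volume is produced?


Formula: V_gas = W_binder * gas_evolution_rate
V = 0.48 g * 239 cm^3/g = 114.7200 cm^3


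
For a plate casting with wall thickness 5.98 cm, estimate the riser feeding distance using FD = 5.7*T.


Formula: FD = 5.7 * T  (riser feeding-distance rule)
FD = 5.7 * 5.98 cm = 34.0860 cm

Answer: 34.0860 cm


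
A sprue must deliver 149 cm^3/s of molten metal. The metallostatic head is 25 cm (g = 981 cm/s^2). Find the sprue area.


Formula: v = sqrt(2*g*h), A = Q/v
Velocity: v = sqrt(2 * 981 * 25) = sqrt(49050) = 221.4723 cm/s
Sprue area: A = Q / v = 149 / 221.4723 = 0.6728 cm^2


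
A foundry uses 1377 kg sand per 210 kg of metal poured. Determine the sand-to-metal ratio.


Formula: Sand-to-Metal Ratio = W_sand / W_metal
Ratio = 1377 kg / 210 kg = 6.5571

Answer: 6.5571


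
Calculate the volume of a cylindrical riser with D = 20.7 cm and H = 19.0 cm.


Formula: V = pi * (D/2)^2 * H  (cylinder volume)
Radius = D/2 = 20.7/2 = 10.35 cm
V = pi * 10.35^2 * 19.0 = 6394.1699 cm^3

Answer: 6394.1699 cm^3


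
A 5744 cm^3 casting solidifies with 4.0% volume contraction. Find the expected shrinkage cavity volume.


Formula: V_shrink = V_casting * shrinkage_pct / 100
V_shrink = 5744 cm^3 * 4.0 / 100 = 229.7600 cm^3

Answer: 229.7600 cm^3


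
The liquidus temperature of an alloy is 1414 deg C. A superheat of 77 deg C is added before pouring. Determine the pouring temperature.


Formula: T_pour = T_melt + Superheat
T_pour = 1414 + 77 = 1491 deg C

Final answer: 1491 deg C


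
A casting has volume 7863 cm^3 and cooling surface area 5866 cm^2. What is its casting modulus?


Formula: Casting Modulus M = V / A
M = 7863 cm^3 / 5866 cm^2 = 1.3404 cm

Answer: 1.3404 cm


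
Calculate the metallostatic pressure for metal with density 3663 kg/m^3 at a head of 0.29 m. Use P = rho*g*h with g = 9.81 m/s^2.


Formula: P = rho * g * h
rho * g = 3663 * 9.81 = 35934.03 N/m^3
P = 35934.03 * 0.29 = 10420.8687 Pa

10420.8687 Pa


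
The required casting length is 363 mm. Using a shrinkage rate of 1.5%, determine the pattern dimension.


Formula: L_pattern = L_casting * (1 + shrinkage_rate/100)
Shrinkage factor = 1 + 1.5/100 = 1.015
L_pattern = 363 mm * 1.015 = 368.4450 mm

Answer: 368.4450 mm


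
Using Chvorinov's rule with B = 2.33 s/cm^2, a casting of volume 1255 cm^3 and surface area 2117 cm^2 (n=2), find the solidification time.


Formula: t_s = B * (V/A)^n  (Chvorinov's rule, n=2)
Modulus M = V/A = 1255/2117 = 0.592820 cm
M^2 = 0.592820^2 = 0.351436 cm^2
t_s = 2.33 * 0.351436 = 0.8188 s

Answer: 0.8188 s


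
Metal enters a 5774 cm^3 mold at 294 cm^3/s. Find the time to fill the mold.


Formula: t_fill = V_mold / Q_flow
t = 5774 cm^3 / 294 cm^3/s = 19.6395 s


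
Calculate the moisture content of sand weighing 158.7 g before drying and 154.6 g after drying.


Formula: MC = (W_wet - W_dry) / W_wet * 100
Water mass = 158.7 - 154.6 = 4.1 g
MC = 4.1 / 158.7 * 100 = 2.5835%

Final answer: 2.5835%


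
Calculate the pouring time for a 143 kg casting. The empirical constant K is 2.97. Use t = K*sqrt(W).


Formula: t = K * sqrt(W)
sqrt(W) = sqrt(143) = 11.95826
t = 2.97 * 11.95826 = 35.5160 s

Answer: 35.5160 s


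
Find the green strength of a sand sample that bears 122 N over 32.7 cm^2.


Formula: Compressive Strength = Force / Area
Strength = 122 N / 32.7 cm^2 = 3.7309 N/cm^2

Answer: 3.7309 N/cm^2


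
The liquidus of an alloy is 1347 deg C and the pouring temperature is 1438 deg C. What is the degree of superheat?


Formula: Superheat = T_pour - T_melt
Superheat = 1438 - 1347 = 91 deg C

91 deg C


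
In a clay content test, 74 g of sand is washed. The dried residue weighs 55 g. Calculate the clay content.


Formula: Clay% = (W_total - W_washed) / W_total * 100
Clay mass = 74 - 55 = 19 g
Clay% = 19 / 74 * 100 = 25.6757%

Final answer: 25.6757%


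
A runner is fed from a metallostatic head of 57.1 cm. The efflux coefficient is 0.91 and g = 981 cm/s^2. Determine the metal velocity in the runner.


Formula: v = Cd * sqrt(2 * g * h)  (Torricelli with discharge coefficient)
2*g*h = 2 * 981 * 57.1 = 112030.2 cm^2/s^2
sqrt(112030.2) = 334.70913 cm/s
v = 0.91 * 334.70913 = 304.5853 cm/s

304.5853 cm/s


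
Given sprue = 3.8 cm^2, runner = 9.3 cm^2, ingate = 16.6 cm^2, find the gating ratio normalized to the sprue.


Sprue:Runner:Ingate = 1 : 9.3/3.8 : 16.6/3.8 = 1:2.45:4.37


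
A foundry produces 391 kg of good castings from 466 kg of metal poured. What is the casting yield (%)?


Formula: Casting Yield = (W_good / W_total) * 100
Yield = (391 kg / 466 kg) * 100 = 83.9056%

Answer: 83.9056%


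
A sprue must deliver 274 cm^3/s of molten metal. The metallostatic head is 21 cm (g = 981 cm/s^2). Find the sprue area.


Formula: v = sqrt(2*g*h), A = Q/v
Velocity: v = sqrt(2 * 981 * 21) = sqrt(41202) = 202.9828 cm/s
Sprue area: A = Q / v = 274 / 202.9828 = 1.3499 cm^2

1.3499 cm^2


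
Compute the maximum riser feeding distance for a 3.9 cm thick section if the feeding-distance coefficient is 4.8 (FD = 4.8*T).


Formula: FD = 4.8 * T  (riser feeding-distance rule)
FD = 4.8 * 3.9 cm = 18.7200 cm

18.7200 cm


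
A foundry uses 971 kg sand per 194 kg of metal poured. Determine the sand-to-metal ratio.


Formula: Sand-to-Metal Ratio = W_sand / W_metal
Ratio = 971 kg / 194 kg = 5.0052

Final answer: 5.0052


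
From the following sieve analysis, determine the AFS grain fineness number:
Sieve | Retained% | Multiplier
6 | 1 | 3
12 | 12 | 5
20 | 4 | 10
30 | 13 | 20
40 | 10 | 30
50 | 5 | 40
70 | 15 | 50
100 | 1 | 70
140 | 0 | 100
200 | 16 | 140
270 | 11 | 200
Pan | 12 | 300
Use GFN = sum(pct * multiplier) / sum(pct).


Formula: GFN = sum(pct * multiplier) / sum(pct)
sum(pct * multiplier) = 9723
sum(pct) = 100
GFN = 9723 / 100 = 97.23

97.23


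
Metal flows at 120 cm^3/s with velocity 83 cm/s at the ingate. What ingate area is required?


Formula: A_ingate = Q / v  (continuity equation)
A = 120 cm^3/s / 83 cm/s = 1.4458 cm^2

Answer: 1.4458 cm^2


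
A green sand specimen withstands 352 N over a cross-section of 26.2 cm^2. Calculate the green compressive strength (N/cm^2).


Formula: Compressive Strength = Force / Area
Strength = 352 N / 26.2 cm^2 = 13.4351 N/cm^2

Final answer: 13.4351 N/cm^2


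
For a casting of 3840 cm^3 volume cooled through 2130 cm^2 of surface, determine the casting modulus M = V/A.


Formula: Casting Modulus M = V / A
M = 3840 cm^3 / 2130 cm^2 = 1.8028 cm

Final answer: 1.8028 cm


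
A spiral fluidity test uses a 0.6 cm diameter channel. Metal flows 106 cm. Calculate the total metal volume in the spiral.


Formula: V = pi * (d/2)^2 * L  (cylinder volume)
Radius = 0.6/2 = 0.3 cm
V = pi * 0.3^2 * 106 = 29.9708 cm^3

Final answer: 29.9708 cm^3


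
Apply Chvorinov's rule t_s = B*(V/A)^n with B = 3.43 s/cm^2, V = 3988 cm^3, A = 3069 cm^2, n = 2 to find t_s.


Formula: t_s = B * (V/A)^n  (Chvorinov's rule, n=2)
Modulus M = V/A = 3988/3069 = 1.299446 cm
M^2 = 1.299446^2 = 1.688560 cm^2
t_s = 3.43 * 1.688560 = 5.7918 s

5.7918 s


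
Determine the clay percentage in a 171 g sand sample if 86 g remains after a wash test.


Formula: Clay% = (W_total - W_washed) / W_total * 100
Clay mass = 171 - 86 = 85 g
Clay% = 85 / 171 * 100 = 49.7076%


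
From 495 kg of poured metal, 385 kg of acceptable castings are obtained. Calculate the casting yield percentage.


Formula: Casting Yield = (W_good / W_total) * 100
Yield = (385 kg / 495 kg) * 100 = 77.7778%

Answer: 77.7778%
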